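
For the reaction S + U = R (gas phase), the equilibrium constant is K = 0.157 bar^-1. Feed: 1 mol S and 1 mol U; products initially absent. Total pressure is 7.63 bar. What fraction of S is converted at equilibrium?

X = 0.325

Let X = conversion of S (basis 1 mol S); extent of reaction ξ = X.
Moles: n_S = 1 − X; n_U = 1 − X; n_R = X.
Total moles n_T = 2 − X.
With p_i = (n_i/n_T)P, K = p_R / (p_S p_U).
This yields a degree-2 equation in X; solving on (0,1), X = 0.325.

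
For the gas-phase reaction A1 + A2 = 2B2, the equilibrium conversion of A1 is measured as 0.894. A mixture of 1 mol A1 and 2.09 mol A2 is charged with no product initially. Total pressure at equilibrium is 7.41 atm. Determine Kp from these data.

Kp = 25.2

Take 1 mol A1 as basis and let X be its fractional conversion, so ξ = X.
Mole table: n_A1 = 1 − X; n_A2 = 2.09 − X; n_B2 = 2X.
Total moles n_T = 3.09 (Δν = 0, constant).
At X = 0.894: n_A1 = 0.106, n_A2 = 1.2, n_B2 = 1.79, n_T = 3.09.
p_i = (n_i/n_T)·P. Kp = p_B2^2 / (p_A1 p_A2) = 25.2.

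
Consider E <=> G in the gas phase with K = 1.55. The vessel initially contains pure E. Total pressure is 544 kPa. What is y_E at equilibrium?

Basis: 1 mol E initially; let X = conversion of E. Extent ξ = X.
Mole table: n_E = 1 − X; n_G = X.
Since Δν = 0, n_T = 1 throughout.
y_i = n_i/n_T, p_i = y_i·P. K = p_G / (p_E).
This yields a degree-1 equation in X; solving on (0,1), X = 0.608.
Then n_E = 0.392, n_T = 1, so y_E = 0.392.

y_E = 0.392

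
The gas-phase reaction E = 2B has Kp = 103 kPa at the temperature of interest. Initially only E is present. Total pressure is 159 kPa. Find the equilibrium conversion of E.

X = 0.373

Take 1 mol E as basis and let X be its fractional conversion, so ξ = X.
At extent ξ: n_E = 1 − X; n_B = 2X.
Total moles n_T = 1 + X.
With p_i = (n_i/n_T)P, Kp = p_B^2 / (p_E).
Setting this equal to 103 kPa and taking the physical root (0 < X < 1) gives X = 0.373.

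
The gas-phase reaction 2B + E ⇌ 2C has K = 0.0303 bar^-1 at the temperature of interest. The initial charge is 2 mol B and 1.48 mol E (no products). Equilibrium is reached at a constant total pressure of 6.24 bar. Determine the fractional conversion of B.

Basis: 2 mol B initially; let X = conversion of B. Extent ξ = X.
Mole table: n_B = 2 − 2X; n_E = 1.48 − X; n_C = 2X.
Summing: n_T = 3.48 − X.
Mole fractions y_i = n_i/n_T; K = p_C^2 / (p_B^2 p_E) with p_i = y_i·P.
Substituting and setting equal to 0.0303 bar^-1 gives a polynomial in X; the root in (0,1) is X = 0.213.

X = 0.213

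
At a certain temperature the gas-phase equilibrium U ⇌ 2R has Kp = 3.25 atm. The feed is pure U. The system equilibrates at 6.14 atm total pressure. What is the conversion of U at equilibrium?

Let X = conversion of U (basis 1 mol U); extent of reaction ξ = X.
At extent ξ: n_U = 1 − X; n_R = 2X.
Summing: n_T = 1 + X.
y_i = n_i/n_T, p_i = y_i·P. Kp = p_R^2 / (p_U).
This yields a degree-2 equation in X; solving on (0,1), X = 0.342.

X = 0.342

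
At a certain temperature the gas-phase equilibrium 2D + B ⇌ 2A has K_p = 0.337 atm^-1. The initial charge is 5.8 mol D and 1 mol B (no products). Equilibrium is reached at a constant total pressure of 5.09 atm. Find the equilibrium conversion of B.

Let X = conversion of B (basis 1 mol B); extent of reaction ξ = X.
At extent ξ: n_D = 5.8 − 2X; n_B = 1 − X; n_A = 2X.
Total moles n_T = 6.8 − X.
With p_i = (n_i/n_T)P, K_p = p_A^2 / (p_D^2 p_B).
This yields a degree-3 equation in X; solving on (0,1), X = 0.673.

X = 0.673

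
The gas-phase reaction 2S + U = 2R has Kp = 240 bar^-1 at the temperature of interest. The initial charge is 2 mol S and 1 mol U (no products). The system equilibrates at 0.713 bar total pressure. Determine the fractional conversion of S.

X = 0.798

Basis: 2 mol S initially; let X = conversion of S. Extent ξ = X.
Mole table: n_S = 2 − 2X; n_U = 1 − X; n_R = 2X.
Total moles n_T = 3 − X.
With p_i = (n_i/n_T)P, Kp = p_R^2 / (p_S^2 p_U).
This yields a degree-3 equation in X; solving on (0,1), X = 0.798.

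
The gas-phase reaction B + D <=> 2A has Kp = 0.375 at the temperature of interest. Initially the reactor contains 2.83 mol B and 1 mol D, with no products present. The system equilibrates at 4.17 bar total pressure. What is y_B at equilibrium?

Take 1 mol D as basis and let X be its fractional conversion, so ξ = X.
At extent ξ: n_B = 2.83 − X; n_D = 1 − X; n_A = 2X.
Since Δν = 0, n_T = 3.83 throughout.
With p_i = (n_i/n_T)P, Kp = p_A^2 / (p_B p_D).
Setting this equal to 0.375 and taking the physical root (0 < X < 1) gives X = 0.378.
Then n_B = 2.45, n_T = 3.83, so y_B = 0.640.

y_B = 0.640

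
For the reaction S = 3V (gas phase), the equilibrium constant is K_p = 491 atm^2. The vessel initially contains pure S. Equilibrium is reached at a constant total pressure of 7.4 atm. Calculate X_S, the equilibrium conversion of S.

Take 1 mol S as basis and let X be its fractional conversion, so ξ = X.
Moles: n_S = 1 − X; n_V = 3X.
Summing: n_T = 1 + 2X.
With p_i = (n_i/n_T)P, K_p = p_V^3 / (p_S).
This yields a degree-3 equation in X; solving on (0,1), X = 0.781.

X = 0.781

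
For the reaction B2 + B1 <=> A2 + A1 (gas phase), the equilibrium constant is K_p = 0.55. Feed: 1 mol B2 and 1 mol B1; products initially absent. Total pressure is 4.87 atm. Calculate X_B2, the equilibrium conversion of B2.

X = 0.426

Take 1 mol B2 as basis and let X be its fractional conversion, so ξ = X.
Mole table: n_B2 = 1 − X; n_B1 = 1 − X; n_A2 = X; n_A1 = X.
Since Δν = 0, n_T = 2 throughout.
Mole fractions y_i = n_i/n_T; K_p = p_A2 p_A1 / (p_B2 p_B1) with p_i = y_i·P.
This yields a degree-2 equation in X; solving on (0,1), X = 0.426.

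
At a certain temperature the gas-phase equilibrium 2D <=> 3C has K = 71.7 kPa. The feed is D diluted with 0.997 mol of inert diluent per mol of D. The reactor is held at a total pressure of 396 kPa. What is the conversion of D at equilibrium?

X = 0.362

Take 1 mol D as basis and let X be its fractional conversion, so ξ = 0.5X.
Species balance: n_D = 1 − X; n_C = 1.5X; n_I = 0.997 (inert).
n_T = Σnᵢ = 2 + 0.5X.
y_i = n_i/n_T, p_i = y_i·P. K = p_C^3 / (p_D^2).
Substituting and setting equal to 71.7 kPa gives a polynomial in X; the root in (0,1) is X = 0.362.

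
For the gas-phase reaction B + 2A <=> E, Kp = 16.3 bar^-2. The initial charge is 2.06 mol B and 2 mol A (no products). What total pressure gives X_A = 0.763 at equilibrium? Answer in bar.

P = 1.02 bar

Basis: 2 mol A initially; let X = conversion of A. Extent ξ = X.
Mole table: n_B = 2.06 − X; n_A = 2 − 2X; n_E = X.
Total moles n_T = 4.06 − 2X.
Kp = p_E / (p_B p_A^2) with p_i = (n_i/n_T)·P.
At X = 0.763: the mole-fraction product g(X) = Π y_i^ν_i = 16.81. Since Kp = g(X)·P^{-2}, P = (g/Kp)^(1/2) = (16.81/16.3)^(1/2) = 1.02 bar.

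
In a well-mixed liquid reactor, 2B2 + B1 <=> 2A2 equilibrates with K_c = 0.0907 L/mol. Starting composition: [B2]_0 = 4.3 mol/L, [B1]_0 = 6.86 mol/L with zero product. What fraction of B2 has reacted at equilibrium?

X = 0.423

Let X = conversion of B2; extent ξ = 4.3X/2 mol/L.
Concentrations: [B2] = 4.3 − 4.3X; [B1] = 6.86 − 2.15X; [A2] = 4.3X.
K_c = [A2]^2 / ([B2]^2 [B1]).
This equals 0.0907 at X = 0.423 (the root in 0 < X < 1).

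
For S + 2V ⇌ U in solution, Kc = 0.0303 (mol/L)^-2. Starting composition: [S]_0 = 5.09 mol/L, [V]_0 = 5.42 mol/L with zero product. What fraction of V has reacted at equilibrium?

Let X = conversion of V; extent ξ = 5.42X/2 mol/L.
Concentrations: [S] = 5.09 − 2.71X; [V] = 5.42 − 5.42X; [U] = 2.71X.
Kc = [U] / ([S] [V]^2).
Equating to 0.0303 (mol/L)^-2: the physical root is X = 0.426.

X = 0.426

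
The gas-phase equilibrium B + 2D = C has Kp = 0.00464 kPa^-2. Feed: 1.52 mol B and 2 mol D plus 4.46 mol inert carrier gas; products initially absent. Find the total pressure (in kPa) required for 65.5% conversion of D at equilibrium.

P = 123 kPa

Basis: 2 mol D initially; let X = conversion of D. Extent ξ = X.
Mole table: n_B = 1.52 − X; n_D = 2 − 2X; n_C = X; n_I = 4.46 (inert).
Total moles n_T = 7.98 − 2X.
Kp = p_C / (p_B p_D^2) with p_i = (n_i/n_T)·P.
At X = 0.655: the mole-fraction product g(X) = Π y_i^ν_i = 70.76. Since Kp = g(X)·P^{-2}, P = (g/Kp)^(1/2) = (70.76/0.00464)^(1/2) = 123 kPa.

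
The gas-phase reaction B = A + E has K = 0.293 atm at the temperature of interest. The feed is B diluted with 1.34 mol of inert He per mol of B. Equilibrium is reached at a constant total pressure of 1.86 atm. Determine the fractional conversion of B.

Basis: 1 mol B initially; let X = conversion of B. Extent ξ = X.
Mole table: n_B = 1 − X; n_A = X; n_E = X; n_I = 1.34 (inert).
Summing: n_T = 2.34 + X.
Mole fractions y_i = n_i/n_T; K = p_A p_E / (p_B) with p_i = y_i·P.
Substituting and setting equal to 0.293 atm gives a polynomial in X; the root in (0,1) is X = 0.480.

X = 0.480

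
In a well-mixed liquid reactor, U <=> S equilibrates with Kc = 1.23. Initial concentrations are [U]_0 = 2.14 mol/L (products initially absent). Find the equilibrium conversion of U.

Let X = conversion of U; extent ξ = 2.14·X mol/L.
Concentrations: [U] = 2.14 − 2.14X; [S] = 2.14X.
Kc = [S] / ([U]).
This equals 1.23 at X = 0.552 (the root in 0 < X < 1).

X = 0.552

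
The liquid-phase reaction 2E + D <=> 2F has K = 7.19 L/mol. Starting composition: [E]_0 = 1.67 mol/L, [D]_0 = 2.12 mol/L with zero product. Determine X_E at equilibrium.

X = 0.765

Let X = conversion of E; extent ξ = 1.67X/2 mol/L.
Concentrations: [E] = 1.67 − 1.67X; [D] = 2.12 − 0.835X; [F] = 1.67X.
K = [F]^2 / ([E]^2 [D]).
Setting equal to 7.19 and solving for X on (0,1) gives X = 0.765.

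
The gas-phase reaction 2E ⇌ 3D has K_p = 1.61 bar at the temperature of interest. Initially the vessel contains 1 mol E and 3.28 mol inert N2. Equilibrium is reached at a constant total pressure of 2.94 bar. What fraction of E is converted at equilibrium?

Basis: 1 mol E initially; let X = conversion of E. Extent ξ = 0.5X.
Mole table: n_E = 1 − X; n_D = 1.5X; n_I = 3.28 (inert).
Summing: n_T = 4.28 + 0.5X.
y_i = n_i/n_T, p_i = y_i·P. K_p = p_D^3 / (p_E^2).
Setting this equal to 1.61 bar and taking the physical root (0 < X < 1) gives X = 0.539.

X = 0.539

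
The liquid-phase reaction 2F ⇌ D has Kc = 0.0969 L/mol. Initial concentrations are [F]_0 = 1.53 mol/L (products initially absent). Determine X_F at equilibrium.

X = 0.193

Let X = conversion of F; extent ξ = 1.53X/2 mol/L.
Concentrations: [F] = 1.53 − 1.53X; [D] = 0.765X.
Kc = [D] / ([F]^2).
Solving Kc = 0.0969 for X ∈ (0,1): X = 0.193.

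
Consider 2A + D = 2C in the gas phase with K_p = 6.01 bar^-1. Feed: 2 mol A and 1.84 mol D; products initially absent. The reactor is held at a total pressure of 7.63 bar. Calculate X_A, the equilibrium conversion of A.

Basis: 2 mol A initially; let X = conversion of A. Extent ξ = X.
Moles: n_A = 2 − 2X; n_D = 1.84 − X; n_C = 2X.
Summing: n_T = 3.84 − X.
Mole fractions y_i = n_i/n_T; K_p = p_C^2 / (p_A^2 p_D) with p_i = y_i·P.
This yields a degree-3 equation in X; solving on (0,1), X = 0.798.

X = 0.798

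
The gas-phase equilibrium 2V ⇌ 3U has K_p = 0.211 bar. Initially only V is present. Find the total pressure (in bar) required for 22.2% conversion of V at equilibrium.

P = 3.84 bar

Let X = conversion of V (basis 1 mol V); extent of reaction ξ = 0.5X.
Moles: n_V = 1 − X; n_U = 1.5X.
Summing: n_T = 1 + 0.5X.
K_p = p_U^3 / (p_V^2) with p_i = (n_i/n_T)·P.
At X = 0.222: the mole-fraction product g(X) = Π y_i^ν_i = 0.05491. Since K_p = g(X)·P^{1}, P = (K_p/g)^(1/1) = (0.211/0.05491)^(1/1) = 3.84 bar.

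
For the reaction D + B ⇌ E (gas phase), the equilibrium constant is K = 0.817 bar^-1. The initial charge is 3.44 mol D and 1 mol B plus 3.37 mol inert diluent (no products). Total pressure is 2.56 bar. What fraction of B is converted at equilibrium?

X = 0.459

Basis: 1 mol B initially; let X = conversion of B. Extent ξ = X.
At extent ξ: n_D = 3.44 − X; n_B = 1 − X; n_E = X; n_I = 3.37 (inert).
Summing: n_T = 7.81 − X.
Mole fractions y_i = n_i/n_T; K = p_E / (p_D p_B) with p_i = y_i·P.
Setting this equal to 0.817 bar^-1 and taking the physical root (0 < X < 1) gives X = 0.459.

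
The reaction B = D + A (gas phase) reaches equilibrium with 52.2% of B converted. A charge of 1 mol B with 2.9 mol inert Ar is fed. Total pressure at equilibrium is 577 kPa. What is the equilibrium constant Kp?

Kp = 74.4 kPa

Take 1 mol B as basis and let X be its fractional conversion, so ξ = X.
Moles: n_B = 1 − X; n_D = X; n_A = X; n_I = 2.9 (inert).
Summing: n_T = 3.9 + X.
At X = 0.522: n_B = 0.478, n_D = 0.522, n_A = 0.522, n_T = 4.42.
p_i = (n_i/n_T)·P. Kp = p_D p_A / (p_B) = 74.4 kPa.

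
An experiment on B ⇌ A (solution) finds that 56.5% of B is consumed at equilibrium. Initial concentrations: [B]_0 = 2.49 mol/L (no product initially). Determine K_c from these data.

K_c = 1.3

Let X = conversion of B.
Concentrations: [B] = 2.49 − 2.49X; [A] = 2.49X.
At X = 0.565: [B] = 1.08, [A] = 1.41.
K_c = [A] / ([B]) = 1.3.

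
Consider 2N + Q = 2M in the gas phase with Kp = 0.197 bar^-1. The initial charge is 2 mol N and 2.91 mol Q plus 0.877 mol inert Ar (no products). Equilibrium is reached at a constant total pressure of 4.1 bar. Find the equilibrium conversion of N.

Take 2 mol N as basis and let X be its fractional conversion, so ξ = X.
At extent ξ: n_N = 2 − 2X; n_Q = 2.91 − X; n_M = 2X; n_I = 0.877 (inert).
Summing: n_T = 5.79 − X.
With p_i = (n_i/n_T)P, Kp = p_M^2 / (p_N^2 p_Q).
Setting this equal to 0.197 bar^-1 and taking the physical root (0 < X < 1) gives X = 0.381.

X = 0.381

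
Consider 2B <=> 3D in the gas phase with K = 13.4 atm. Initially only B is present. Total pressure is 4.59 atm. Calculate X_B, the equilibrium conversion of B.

Basis: 1 mol B initially; let X = conversion of B. Extent ξ = 0.5X.
Mole table: n_B = 1 − X; n_D = 1.5X.
n_T = Σnᵢ = 1 + 0.5X.
Mole fractions y_i = n_i/n_T; K = p_D^3 / (p_B^2) with p_i = y_i·P.
This yields a degree-3 equation in X; solving on (0,1), X = 0.581.

X = 0.581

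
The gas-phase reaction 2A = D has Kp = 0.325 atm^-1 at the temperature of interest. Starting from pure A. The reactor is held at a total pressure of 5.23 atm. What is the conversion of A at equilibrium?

X = 0.642

Basis: 1 mol A initially; let X = conversion of A. Extent ξ = 0.5X.
Species balance: n_A = 1 − X; n_D = 0.5X.
Summing: n_T = 1 − 0.5X.
Mole fractions y_i = n_i/n_T; Kp = p_D / (p_A^2) with p_i = y_i·P.
Substituting and setting equal to 0.325 atm^-1 gives a polynomial in X; the root in (0,1) is X = 0.642.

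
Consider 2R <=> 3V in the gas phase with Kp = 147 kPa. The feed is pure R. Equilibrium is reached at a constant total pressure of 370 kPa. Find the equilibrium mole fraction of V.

Let X = conversion of R (basis 1 mol R); extent of reaction ξ = 0.5X.
Mole table: n_R = 1 − X; n_V = 1.5X.
Summing: n_T = 1 + 0.5X.
y_i = n_i/n_T, p_i = y_i·P. Kp = p_V^3 / (p_R^2).
This yields a degree-3 equation in X; solving on (0,1), X = 0.378.
Then n_V = 0.567, n_T = 1.19, so y_V = 0.477.

y_V = 0.477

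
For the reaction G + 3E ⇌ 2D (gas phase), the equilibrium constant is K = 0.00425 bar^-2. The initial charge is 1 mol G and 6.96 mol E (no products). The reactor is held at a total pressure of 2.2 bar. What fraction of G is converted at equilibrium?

Take 1 mol G as basis and let X be its fractional conversion, so ξ = X.
Mole table: n_G = 1 − X; n_E = 6.96 − 3X; n_D = 2X.
Summing: n_T = 7.96 − 2X.
y_i = n_i/n_T, p_i = y_i·P. K = p_D^2 / (p_G p_E^3).
Substituting and setting equal to 0.00425 bar^-2 gives a polynomial in X; the root in (0,1) is X = 0.144.

X = 0.144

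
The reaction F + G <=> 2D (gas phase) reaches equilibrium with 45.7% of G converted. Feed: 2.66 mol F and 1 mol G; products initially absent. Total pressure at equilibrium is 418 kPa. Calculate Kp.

Kp = 0.698

Basis: 1 mol G initially; let X = conversion of G. Extent ξ = X.
At extent ξ: n_F = 2.66 − X; n_G = 1 − X; n_D = 2X.
Since Δν = 0, n_T = 3.66 throughout.
At X = 0.457: n_F = 2.2, n_G = 0.543, n_D = 0.914, n_T = 3.66.
p_i = (n_i/n_T)·P. Kp = p_D^2 / (p_F p_G) = 0.698.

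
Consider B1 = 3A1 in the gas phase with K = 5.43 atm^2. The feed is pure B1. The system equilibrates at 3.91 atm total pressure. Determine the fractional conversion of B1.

Take 1 mol B1 as basis and let X be its fractional conversion, so ξ = X.
Moles: n_B1 = 1 − X; n_A1 = 3X.
Total moles n_T = 1 + 2X.
With p_i = (n_i/n_T)P, K = p_A1^3 / (p_B1).
Equating to 5.43 atm^2 and solving on 0 < X < 1: X = 0.285.

X = 0.285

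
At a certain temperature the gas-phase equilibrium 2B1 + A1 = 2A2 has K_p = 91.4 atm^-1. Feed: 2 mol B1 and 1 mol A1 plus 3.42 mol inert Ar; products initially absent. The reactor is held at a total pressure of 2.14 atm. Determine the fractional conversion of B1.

Take 2 mol B1 as basis and let X be its fractional conversion, so ξ = X.
At extent ξ: n_B1 = 2 − 2X; n_A1 = 1 − X; n_A2 = 2X; n_I = 3.42 (inert).
Summing: n_T = 6.42 − X.
With p_i = (n_i/n_T)P, K_p = p_A2^2 / (p_B1^2 p_A1).
Setting this equal to 91.4 atm^-1 and taking the physical root (0 < X < 1) gives X = 0.747.

X = 0.747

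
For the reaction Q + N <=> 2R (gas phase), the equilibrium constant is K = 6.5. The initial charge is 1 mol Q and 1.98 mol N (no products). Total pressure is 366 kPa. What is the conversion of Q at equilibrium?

X = 0.734

Take 1 mol Q as basis and let X be its fractional conversion, so ξ = X.
Mole table: n_Q = 1 − X; n_N = 1.98 − X; n_R = 2X.
Total moles n_T = 2.98 (Δν = 0, constant).
Mole fractions y_i = n_i/n_T; K = p_R^2 / (p_Q p_N) with p_i = y_i·P.
Setting this equal to 6.5 and taking the physical root (0 < X < 1) gives X = 0.734.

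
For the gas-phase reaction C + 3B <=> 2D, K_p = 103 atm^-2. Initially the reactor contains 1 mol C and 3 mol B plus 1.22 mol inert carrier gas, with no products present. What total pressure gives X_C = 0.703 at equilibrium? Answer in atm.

Let X = conversion of C (basis 1 mol C); extent of reaction ξ = X.
Mole table: n_C = 1 − X; n_B = 3 − 3X; n_D = 2X; n_I = 1.22 (inert).
n_T = Σnᵢ = 5.22 − 2X.
K_p = p_D^2 / (p_C p_B^3) with p_i = (n_i/n_T)·P.
At X = 0.703: the mole-fraction product g(X) = Π y_i^ν_i = 136.9. Since K_p = g(X)·P^{-2}, P = (g/K_p)^(1/2) = (136.9/103)^(1/2) = 1.15 atm.

P = 1.15 atm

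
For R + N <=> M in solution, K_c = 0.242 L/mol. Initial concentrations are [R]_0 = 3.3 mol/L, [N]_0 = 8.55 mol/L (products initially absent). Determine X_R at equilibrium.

X = 0.612

Let X = conversion of R; extent ξ = 3.3·X mol/L.
Concentrations: [R] = 3.3 − 3.3X; [N] = 8.55 − 3.3X; [M] = 3.3X.
K_c = [M] / ([R] [N]).
Solving K_c = 0.242 for X ∈ (0,1): X = 0.612.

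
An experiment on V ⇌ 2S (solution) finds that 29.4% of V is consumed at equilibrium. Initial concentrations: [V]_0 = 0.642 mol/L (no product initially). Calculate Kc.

Let X = conversion of V.
Concentrations: [V] = 0.642 − 0.642X; [S] = 1.28X.
At X = 0.294: [V] = 0.453, [S] = 0.377.
Kc = [S]^2 / ([V]) = 0.314 mol/L.

Kc = 0.314 mol/L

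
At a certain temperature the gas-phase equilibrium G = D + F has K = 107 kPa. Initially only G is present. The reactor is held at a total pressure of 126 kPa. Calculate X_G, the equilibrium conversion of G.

X = 0.678

Let X = conversion of G (basis 1 mol G); extent of reaction ξ = X.
Species balance: n_G = 1 − X; n_D = X; n_F = X.
Total moles n_T = 1 + X.
With p_i = (n_i/n_T)P, K = p_D p_F / (p_G).
This yields a degree-2 equation in X; solving on (0,1), X = 0.678.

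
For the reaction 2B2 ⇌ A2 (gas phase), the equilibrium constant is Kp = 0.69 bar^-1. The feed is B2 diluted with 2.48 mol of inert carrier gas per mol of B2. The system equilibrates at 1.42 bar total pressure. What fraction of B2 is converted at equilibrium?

X = 0.293

Let X = conversion of B2 (basis 1 mol B2); extent of reaction ξ = 0.5X.
At extent ξ: n_B2 = 1 − X; n_A2 = 0.5X; n_I = 2.48 (inert).
Summing: n_T = 3.48 − 0.5X.
y_i = n_i/n_T, p_i = y_i·P. Kp = p_A2 / (p_B2^2).
This yields a degree-2 equation in X; solving on (0,1), X = 0.293.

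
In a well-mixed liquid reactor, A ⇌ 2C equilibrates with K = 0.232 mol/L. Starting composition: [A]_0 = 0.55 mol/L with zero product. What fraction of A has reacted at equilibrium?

Let X = conversion of A; extent ξ = 0.55·X mol/L.
Concentrations: [A] = 0.55 − 0.55X; [C] = 1.1X.
K = [C]^2 / ([A]).
Setting equal to 0.232 and solving for X on (0,1) gives X = 0.276.

X = 0.276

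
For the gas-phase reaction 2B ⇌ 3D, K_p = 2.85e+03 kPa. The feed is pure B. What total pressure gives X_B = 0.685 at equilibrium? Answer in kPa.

Let X = conversion of B (basis 1 mol B); extent of reaction ξ = 0.5X.
Mole table: n_B = 1 − X; n_D = 1.5X.
Total moles n_T = 1 + 0.5X.
K_p = p_D^3 / (p_B^2) with p_i = (n_i/n_T)·P.
At X = 0.685: the mole-fraction product g(X) = Π y_i^ν_i = 8.143. Since K_p = g(X)·P^{1}, P = (K_p/g)^(1/1) = (2.85e+03/8.143)^(1/1) = 350 kPa.

P = 350 kPa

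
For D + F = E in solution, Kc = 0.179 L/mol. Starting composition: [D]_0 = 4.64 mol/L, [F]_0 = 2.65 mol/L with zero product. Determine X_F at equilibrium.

X = 0.392

Let X = conversion of F; extent ξ = 2.65·X mol/L.
Concentrations: [D] = 4.64 − 2.65X; [F] = 2.65 − 2.65X; [E] = 2.65X.
Kc = [E] / ([D] [F]).
Setting equal to 0.179 and solving for X on (0,1) gives X = 0.392.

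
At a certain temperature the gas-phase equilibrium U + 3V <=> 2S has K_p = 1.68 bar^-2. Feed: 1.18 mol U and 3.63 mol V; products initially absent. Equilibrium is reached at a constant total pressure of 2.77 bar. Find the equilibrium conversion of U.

X = 0.591

Let X = conversion of U (basis 1.18 mol U); extent of reaction ξ = 1.18X.
At extent ξ: n_U = 1.18 − 1.18X; n_V = 3.63 − 3.54X; n_S = 2.36X.
n_T = Σnᵢ = 4.81 − 2.36X.
y_i = n_i/n_T, p_i = y_i·P. K_p = p_S^2 / (p_U p_V^3).
Substituting and setting equal to 1.68 bar^-2 gives a polynomial in X; the root in (0,1) is X = 0.591.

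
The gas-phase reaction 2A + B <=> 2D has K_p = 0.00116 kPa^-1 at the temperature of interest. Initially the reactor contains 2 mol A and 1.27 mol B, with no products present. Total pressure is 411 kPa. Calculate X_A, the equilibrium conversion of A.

Basis: 2 mol A initially; let X = conversion of A. Extent ξ = X.
Species balance: n_A = 2 − 2X; n_B = 1.27 − X; n_D = 2X.
Total moles n_T = 3.27 − X.
y_i = n_i/n_T, p_i = y_i·P. K_p = p_D^2 / (p_A^2 p_B).
Equating to 0.00116 kPa^-1 and solving on 0 < X < 1: X = 0.284.

X = 0.284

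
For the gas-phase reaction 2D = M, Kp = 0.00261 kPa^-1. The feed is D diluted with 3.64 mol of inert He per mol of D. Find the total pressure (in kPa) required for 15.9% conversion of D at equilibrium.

P = 196 kPa

Let X = conversion of D (basis 1 mol D); extent of reaction ξ = 0.5X.
Mole table: n_D = 1 − X; n_M = 0.5X; n_I = 3.64 (inert).
n_T = Σnᵢ = 4.64 − 0.5X.
Kp = p_M / (p_D^2) with p_i = (n_i/n_T)·P.
At X = 0.159: the mole-fraction product g(X) = Π y_i^ν_i = 0.5126. Since Kp = g(X)·P^{-1}, P = (g/Kp)^(1/1) = (0.5126/0.00261)^(1/1) = 196 kPa.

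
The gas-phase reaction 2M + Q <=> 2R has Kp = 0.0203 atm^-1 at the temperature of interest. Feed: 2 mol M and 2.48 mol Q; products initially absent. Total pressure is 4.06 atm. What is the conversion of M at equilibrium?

Basis: 2 mol M initially; let X = conversion of M. Extent ξ = X.
Moles: n_M = 2 − 2X; n_Q = 2.48 − X; n_R = 2X.
Summing: n_T = 4.48 − X.
With p_i = (n_i/n_T)P, Kp = p_R^2 / (p_M^2 p_Q).
Equating to 0.0203 atm^-1 and solving on 0 < X < 1: X = 0.174.

X = 0.174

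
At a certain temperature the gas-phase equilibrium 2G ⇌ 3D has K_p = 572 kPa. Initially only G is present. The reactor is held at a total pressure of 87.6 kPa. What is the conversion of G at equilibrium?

X = 0.663

Basis: 1 mol G initially; let X = conversion of G. Extent ξ = 0.5X.
At extent ξ: n_G = 1 − X; n_D = 1.5X.
Summing: n_T = 1 + 0.5X.
Mole fractions y_i = n_i/n_T; K_p = p_D^3 / (p_G^2) with p_i = y_i·P.
Setting this equal to 572 kPa and taking the physical root (0 < X < 1) gives X = 0.663.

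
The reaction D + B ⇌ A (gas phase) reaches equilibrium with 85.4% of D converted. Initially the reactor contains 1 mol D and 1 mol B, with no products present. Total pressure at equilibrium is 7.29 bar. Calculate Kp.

Kp = 6.3 bar^-1

Basis: 1 mol D initially; let X = conversion of D. Extent ξ = X.
Mole table: n_D = 1 − X; n_B = 1 − X; n_A = X.
n_T = Σnᵢ = 2 − X.
At X = 0.854: n_D = 0.146, n_B = 0.146, n_A = 0.854, n_T = 1.15.
p_i = (n_i/n_T)·P. Kp = p_A / (p_D p_B) = 6.3 bar^-1.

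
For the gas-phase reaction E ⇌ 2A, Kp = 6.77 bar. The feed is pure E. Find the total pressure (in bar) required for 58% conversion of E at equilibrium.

Let X = conversion of E (basis 1 mol E); extent of reaction ξ = X.
Species balance: n_E = 1 − X; n_A = 2X.
Total moles n_T = 1 + X.
Kp = p_A^2 / (p_E) with p_i = (n_i/n_T)·P.
At X = 0.58: the mole-fraction product g(X) = Π y_i^ν_i = 2.028. Since Kp = g(X)·P^{1}, P = (Kp/g)^(1/1) = (6.77/2.028)^(1/1) = 3.34 bar.

P = 3.34 bar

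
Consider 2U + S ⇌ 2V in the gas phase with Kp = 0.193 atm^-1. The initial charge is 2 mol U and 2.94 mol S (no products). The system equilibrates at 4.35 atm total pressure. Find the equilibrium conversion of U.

Basis: 2 mol U initially; let X = conversion of U. Extent ξ = X.
Moles: n_U = 2 − 2X; n_S = 2.94 − X; n_V = 2X.
n_T = Σnᵢ = 4.94 − X.
y_i = n_i/n_T, p_i = y_i·P. Kp = p_V^2 / (p_U^2 p_S).
Substituting and setting equal to 0.193 atm^-1 gives a polynomial in X; the root in (0,1) is X = 0.407.

X = 0.407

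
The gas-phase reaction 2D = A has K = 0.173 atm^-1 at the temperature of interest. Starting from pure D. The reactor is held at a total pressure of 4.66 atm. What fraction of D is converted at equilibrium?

Let X = conversion of D (basis 1 mol D); extent of reaction ξ = 0.5X.
Mole table: n_D = 1 − X; n_A = 0.5X.
Total moles n_T = 1 − 0.5X.
With p_i = (n_i/n_T)P, K = p_A / (p_D^2).
Substituting and setting equal to 0.173 atm^-1 gives a polynomial in X; the root in (0,1) is X = 0.513.

X = 0.513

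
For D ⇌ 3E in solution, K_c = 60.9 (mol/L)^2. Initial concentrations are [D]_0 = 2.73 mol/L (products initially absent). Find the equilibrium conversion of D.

Let X = conversion of D; extent ξ = 2.73·X mol/L.
Concentrations: [D] = 2.73 − 2.73X; [E] = 8.19X.
K_c = [E]^3 / ([D]).
Equating to 60.9 (mol/L)^2: the physical root is X = 0.524.

X = 0.524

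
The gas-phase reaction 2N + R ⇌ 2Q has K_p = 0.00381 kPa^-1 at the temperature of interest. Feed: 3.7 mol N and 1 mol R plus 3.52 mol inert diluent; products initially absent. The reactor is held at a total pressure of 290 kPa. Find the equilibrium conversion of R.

Basis: 1 mol R initially; let X = conversion of R. Extent ξ = X.
Species balance: n_N = 3.7 − 2X; n_R = 1 − X; n_Q = 2X; n_I = 3.52 (inert).
Summing: n_T = 8.22 − X.
Mole fractions y_i = n_i/n_T; K_p = p_Q^2 / (p_N^2 p_R) with p_i = y_i·P.
Setting this equal to 0.00381 kPa^-1 and taking the physical root (0 < X < 1) gives X = 0.414.

X = 0.414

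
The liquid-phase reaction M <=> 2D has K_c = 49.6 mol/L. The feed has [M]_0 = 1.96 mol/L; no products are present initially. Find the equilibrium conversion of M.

Let X = conversion of M; extent ξ = 1.96·X mol/L.
Concentrations: [M] = 1.96 − 1.96X; [D] = 3.92X.
K_c = [D]^2 / ([M]).
This equals 49.6 at X = 0.878 (the root in 0 < X < 1).

X = 0.878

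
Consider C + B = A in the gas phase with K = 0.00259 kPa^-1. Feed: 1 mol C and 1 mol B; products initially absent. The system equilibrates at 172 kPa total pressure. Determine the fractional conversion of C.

X = 0.168

Basis: 1 mol C initially; let X = conversion of C. Extent ξ = X.
Species balance: n_C = 1 − X; n_B = 1 − X; n_A = X.
Total moles n_T = 2 − X.
With p_i = (n_i/n_T)P, K = p_A / (p_C p_B).
Substituting and setting equal to 0.00259 kPa^-1 gives a polynomial in X; the root in (0,1) is X = 0.168.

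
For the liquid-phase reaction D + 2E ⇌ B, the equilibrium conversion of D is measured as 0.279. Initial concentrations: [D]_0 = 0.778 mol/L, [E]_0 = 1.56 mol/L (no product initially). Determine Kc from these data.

Let X = conversion of D.
Concentrations: [D] = 0.778 − 0.778X; [E] = 1.56 − 1.56X; [B] = 0.778X.
At X = 0.279: [D] = 0.561, [E] = 1.13, [B] = 0.217.
Kc = [B] / ([D] [E]^2) = 0.305 (mol/L)^-2.

Kc = 0.305 (mol/L)^-2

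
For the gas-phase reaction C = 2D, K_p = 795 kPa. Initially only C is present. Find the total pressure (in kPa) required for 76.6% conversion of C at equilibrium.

Take 1 mol C as basis and let X be its fractional conversion, so ξ = X.
Species balance: n_C = 1 − X; n_D = 2X.
Summing: n_T = 1 + X.
K_p = p_D^2 / (p_C) with p_i = (n_i/n_T)·P.
At X = 0.766: the mole-fraction product g(X) = Π y_i^ν_i = 5.68. Since K_p = g(X)·P^{1}, P = (K_p/g)^(1/1) = (795/5.68)^(1/1) = 140 kPa.

P = 140 kPa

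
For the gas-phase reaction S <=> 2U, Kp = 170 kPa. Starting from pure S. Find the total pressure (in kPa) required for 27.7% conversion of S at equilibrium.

Basis: 1 mol S initially; let X = conversion of S. Extent ξ = X.
Mole table: n_S = 1 − X; n_U = 2X.
Total moles n_T = 1 + X.
Kp = p_U^2 / (p_S) with p_i = (n_i/n_T)·P.
At X = 0.277: the mole-fraction product g(X) = Π y_i^ν_i = 0.3324. Since Kp = g(X)·P^{1}, P = (Kp/g)^(1/1) = (170/0.3324)^(1/1) = 511 kPa.

P = 511 kPa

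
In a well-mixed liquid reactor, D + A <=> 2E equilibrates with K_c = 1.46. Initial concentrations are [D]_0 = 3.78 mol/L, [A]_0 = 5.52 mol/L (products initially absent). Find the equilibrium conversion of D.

Let X = conversion of D; extent ξ = 3.78·X mol/L.
Concentrations: [D] = 3.78 − 3.78X; [A] = 5.52 − 3.78X; [E] = 7.56X.
K_c = [E]^2 / ([D] [A]).
Solving K_c = 1.46 for X ∈ (0,1): X = 0.450.

X = 0.450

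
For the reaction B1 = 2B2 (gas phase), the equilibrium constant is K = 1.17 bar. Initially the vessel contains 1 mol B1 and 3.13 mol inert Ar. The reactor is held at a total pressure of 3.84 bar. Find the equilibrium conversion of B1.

Basis: 1 mol B1 initially; let X = conversion of B1. Extent ξ = X.
Mole table: n_B1 = 1 − X; n_B2 = 2X; n_I = 3.13 (inert).
Summing: n_T = 4.13 + X.
With p_i = (n_i/n_T)P, K = p_B2^2 / (p_B1).
Substituting and setting equal to 1.17 bar gives a polynomial in X; the root in (0,1) is X = 0.441.

X = 0.441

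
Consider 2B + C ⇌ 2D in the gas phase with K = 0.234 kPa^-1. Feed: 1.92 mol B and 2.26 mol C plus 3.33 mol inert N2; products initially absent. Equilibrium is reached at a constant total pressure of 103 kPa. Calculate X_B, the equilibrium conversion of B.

Basis: 1.92 mol B initially; let X = conversion of B. Extent ξ = 0.96X.
Mole table: n_B = 1.92 − 1.92X; n_C = 2.26 − 0.96X; n_D = 1.92X; n_I = 3.33 (inert).
Summing: n_T = 7.51 − 0.96X.
Mole fractions y_i = n_i/n_T; K = p_D^2 / (p_B^2 p_C) with p_i = y_i·P.
Equating to 0.234 kPa^-1 and solving on 0 < X < 1: X = 0.703.

X = 0.703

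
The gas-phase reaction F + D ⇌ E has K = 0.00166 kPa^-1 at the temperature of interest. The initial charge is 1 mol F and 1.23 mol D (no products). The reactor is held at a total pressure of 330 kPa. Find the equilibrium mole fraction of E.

y_E = 0.107

Basis: 1 mol F initially; let X = conversion of F. Extent ξ = X.
Mole table: n_F = 1 − X; n_D = 1.23 − X; n_E = X.
n_T = Σnᵢ = 2.23 − X.
With p_i = (n_i/n_T)P, K = p_E / (p_F p_D).
Equating to 0.00166 kPa^-1 and solving on 0 < X < 1: X = 0.216.
Then n_E = 0.216, n_T = 2.01, so y_E = 0.107.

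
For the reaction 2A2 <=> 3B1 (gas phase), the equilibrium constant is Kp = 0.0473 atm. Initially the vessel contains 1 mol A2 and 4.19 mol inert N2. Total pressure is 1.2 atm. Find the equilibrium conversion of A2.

Let X = conversion of A2 (basis 1 mol A2); extent of reaction ξ = 0.5X.
At extent ξ: n_A2 = 1 − X; n_B1 = 1.5X; n_I = 4.19 (inert).
Summing: n_T = 5.19 + 0.5X.
y_i = n_i/n_T, p_i = y_i·P. Kp = p_B1^3 / (p_A2^2).
Equating to 0.0473 atm and solving on 0 < X < 1: X = 0.310.

X = 0.310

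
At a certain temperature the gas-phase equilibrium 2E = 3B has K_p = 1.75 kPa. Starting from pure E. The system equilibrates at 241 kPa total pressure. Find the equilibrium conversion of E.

X = 0.121

Let X = conversion of E (basis 1 mol E); extent of reaction ξ = 0.5X.
Species balance: n_E = 1 − X; n_B = 1.5X.
n_T = Σnᵢ = 1 + 0.5X.
With p_i = (n_i/n_T)P, K_p = p_B^3 / (p_E^2).
Setting this equal to 1.75 kPa and taking the physical root (0 < X < 1) gives X = 0.121.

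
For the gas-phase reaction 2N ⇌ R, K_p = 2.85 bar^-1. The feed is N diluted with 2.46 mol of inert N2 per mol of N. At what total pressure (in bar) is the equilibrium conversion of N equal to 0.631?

Basis: 1 mol N initially; let X = conversion of N. Extent ξ = 0.5X.
At extent ξ: n_N = 1 − X; n_R = 0.5X; n_I = 2.46 (inert).
Summing: n_T = 3.46 − 0.5X.
K_p = p_R / (p_N^2) with p_i = (n_i/n_T)·P.
At X = 0.631: the mole-fraction product g(X) = Π y_i^ν_i = 7.286. Since K_p = g(X)·P^{-1}, P = (g/K_p)^(1/1) = (7.286/2.85)^(1/1) = 2.56 bar.

P = 2.56 bar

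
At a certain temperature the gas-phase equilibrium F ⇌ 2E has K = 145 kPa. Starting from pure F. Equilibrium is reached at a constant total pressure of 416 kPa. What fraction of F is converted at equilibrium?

Let X = conversion of F (basis 1 mol F); extent of reaction ξ = X.
Moles: n_F = 1 − X; n_E = 2X.
Total moles n_T = 1 + X.
Mole fractions y_i = n_i/n_T; K = p_E^2 / (p_F) with p_i = y_i·P.
This yields a degree-2 equation in X; solving on (0,1), X = 0.283.

X = 0.283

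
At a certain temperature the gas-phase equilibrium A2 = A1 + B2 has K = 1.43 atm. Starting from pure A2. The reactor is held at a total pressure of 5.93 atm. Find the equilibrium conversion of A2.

X = 0.441

Take 1 mol A2 as basis and let X be its fractional conversion, so ξ = X.
Moles: n_A2 = 1 − X; n_A1 = X; n_B2 = X.
n_T = Σnᵢ = 1 + X.
With p_i = (n_i/n_T)P, K = p_A1 p_B2 / (p_A2).
This yields a degree-2 equation in X; solving on (0,1), X = 0.441.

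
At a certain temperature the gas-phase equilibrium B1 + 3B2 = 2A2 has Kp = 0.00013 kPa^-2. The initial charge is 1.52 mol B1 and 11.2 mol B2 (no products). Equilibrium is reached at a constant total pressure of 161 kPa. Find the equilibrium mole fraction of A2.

Take 1.52 mol B1 as basis and let X be its fractional conversion, so ξ = 1.52X.
Mole table: n_B1 = 1.52 − 1.52X; n_B2 = 11.2 − 4.56X; n_A2 = 3.04X.
Summing: n_T = 12.7 − 3.04X.
With p_i = (n_i/n_T)P, Kp = p_A2^2 / (p_B1 p_B2^3).
This yields a degree-4 equation in X; solving on (0,1), X = 0.758.
Then n_A2 = 2.3, n_T = 10.4, so y_A2 = 0.221.

y_A2 = 0.221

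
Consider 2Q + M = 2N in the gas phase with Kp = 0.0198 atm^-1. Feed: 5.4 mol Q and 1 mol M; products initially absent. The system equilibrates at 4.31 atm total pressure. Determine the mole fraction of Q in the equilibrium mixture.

Take 1 mol M as basis and let X be its fractional conversion, so ξ = X.
At extent ξ: n_Q = 5.4 − 2X; n_M = 1 − X; n_N = 2X.
Summing: n_T = 6.4 − X.
Mole fractions y_i = n_i/n_T; Kp = p_N^2 / (p_Q^2 p_M) with p_i = y_i·P.
This yields a degree-3 equation in X; solving on (0,1), X = 0.250.
Then n_Q = 4.9, n_T = 6.15, so y_Q = 0.797.

y_Q = 0.797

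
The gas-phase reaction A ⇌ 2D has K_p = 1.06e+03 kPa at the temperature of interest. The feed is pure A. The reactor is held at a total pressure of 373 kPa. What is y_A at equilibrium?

Take 1 mol A as basis and let X be its fractional conversion, so ξ = X.
Species balance: n_A = 1 − X; n_D = 2X.
Summing: n_T = 1 + X.
With p_i = (n_i/n_T)P, K_p = p_D^2 / (p_A).
Substituting and setting equal to 1.06e+03 kPa gives a polynomial in X; the root in (0,1) is X = 0.644.
Then n_A = 0.356, n_T = 1.64, so y_A = 0.216.

y_A = 0.216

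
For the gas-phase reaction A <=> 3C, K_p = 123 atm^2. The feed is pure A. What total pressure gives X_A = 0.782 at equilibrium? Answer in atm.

P = 3.69 atm

Take 1 mol A as basis and let X be its fractional conversion, so ξ = X.
At extent ξ: n_A = 1 − X; n_C = 3X.
Total moles n_T = 1 + 2X.
K_p = p_C^3 / (p_A) with p_i = (n_i/n_T)·P.
At X = 0.782: the mole-fraction product g(X) = Π y_i^ν_i = 9.009. Since K_p = g(X)·P^{2}, P = (K_p/g)^(1/2) = (123/9.009)^(1/2) = 3.69 atm.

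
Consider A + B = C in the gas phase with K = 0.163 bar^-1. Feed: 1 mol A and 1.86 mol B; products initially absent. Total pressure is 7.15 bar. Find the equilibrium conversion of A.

Basis: 1 mol A initially; let X = conversion of A. Extent ξ = X.
Mole table: n_A = 1 − X; n_B = 1.86 − X; n_C = X.
n_T = Σnᵢ = 2.86 − X.
Mole fractions y_i = n_i/n_T; K = p_C / (p_A p_B) with p_i = y_i·P.
Substituting and setting equal to 0.163 bar^-1 gives a polynomial in X; the root in (0,1) is X = 0.408.

X = 0.408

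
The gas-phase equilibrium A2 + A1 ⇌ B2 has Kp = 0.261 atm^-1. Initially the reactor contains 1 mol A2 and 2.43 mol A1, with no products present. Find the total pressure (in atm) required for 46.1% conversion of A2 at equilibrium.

P = 4.94 atm

Let X = conversion of A2 (basis 1 mol A2); extent of reaction ξ = X.
Mole table: n_A2 = 1 − X; n_A1 = 2.43 − X; n_B2 = X.
n_T = Σnᵢ = 3.43 − X.
Kp = p_B2 / (p_A2 p_A1) with p_i = (n_i/n_T)·P.
At X = 0.461: the mole-fraction product g(X) = Π y_i^ν_i = 1.29. Since Kp = g(X)·P^{-1}, P = (g/Kp)^(1/1) = (1.29/0.261)^(1/1) = 4.94 atm.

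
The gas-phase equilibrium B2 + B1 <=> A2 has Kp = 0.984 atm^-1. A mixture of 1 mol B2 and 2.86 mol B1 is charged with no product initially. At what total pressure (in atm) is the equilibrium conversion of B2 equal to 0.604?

Let X = conversion of B2 (basis 1 mol B2); extent of reaction ξ = X.
At extent ξ: n_B2 = 1 − X; n_B1 = 2.86 − X; n_A2 = X.
n_T = Σnᵢ = 3.86 − X.
Kp = p_A2 / (p_B2 p_B1) with p_i = (n_i/n_T)·P.
At X = 0.604: the mole-fraction product g(X) = Π y_i^ν_i = 2.201. Since Kp = g(X)·P^{-1}, P = (g/Kp)^(1/1) = (2.201/0.984)^(1/1) = 2.24 atm.

P = 2.24 atm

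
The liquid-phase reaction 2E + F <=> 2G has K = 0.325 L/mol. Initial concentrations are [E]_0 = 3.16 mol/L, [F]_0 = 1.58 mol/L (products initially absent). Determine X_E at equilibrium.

X = 0.364

Let X = conversion of E; extent ξ = 3.16X/2 mol/L.
Concentrations: [E] = 3.16 − 3.16X; [F] = 1.58 − 1.58X; [G] = 3.16X.
K = [G]^2 / ([E]^2 [F]).
This equals 0.325 at X = 0.364 (the root in 0 < X < 1).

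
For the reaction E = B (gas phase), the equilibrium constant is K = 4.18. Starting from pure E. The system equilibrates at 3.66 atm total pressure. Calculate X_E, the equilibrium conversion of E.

Let X = conversion of E (basis 1 mol E); extent of reaction ξ = X.
At extent ξ: n_E = 1 − X; n_B = X.
Since Δν = 0, n_T = 1 throughout.
y_i = n_i/n_T, p_i = y_i·P. K = p_B / (p_E).
Substituting and setting equal to 4.18 gives a polynomial in X; the root in (0,1) is X = 0.807.

X = 0.807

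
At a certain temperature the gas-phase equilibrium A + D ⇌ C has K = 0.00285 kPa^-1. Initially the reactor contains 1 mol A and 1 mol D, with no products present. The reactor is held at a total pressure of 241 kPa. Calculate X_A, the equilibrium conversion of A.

Take 1 mol A as basis and let X be its fractional conversion, so ξ = X.
Mole table: n_A = 1 − X; n_D = 1 − X; n_C = X.
Summing: n_T = 2 − X.
y_i = n_i/n_T, p_i = y_i·P. K = p_C / (p_A p_D).
This yields a degree-2 equation in X; solving on (0,1), X = 0.230.

X = 0.230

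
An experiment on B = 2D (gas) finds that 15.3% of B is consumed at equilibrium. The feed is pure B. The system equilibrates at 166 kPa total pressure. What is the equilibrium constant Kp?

Kp = 15.9 kPa

Basis: 1 mol B initially; let X = conversion of B. Extent ξ = X.
Mole table: n_B = 1 − X; n_D = 2X.
Summing: n_T = 1 + X.
At X = 0.153: n_B = 0.847, n_D = 0.306, n_T = 1.15.
p_i = (n_i/n_T)·P. Kp = p_D^2 / (p_B) = 15.9 kPa.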